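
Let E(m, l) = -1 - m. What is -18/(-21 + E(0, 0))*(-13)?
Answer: -117/11 ≈ -10.636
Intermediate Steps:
-18/(-21 + E(0, 0))*(-13) = -18/(-21 + (-1 - 1*0))*(-13) = -18/(-21 + (-1 + 0))*(-13) = -18/(-21 - 1)*(-13) = -18/(-22)*(-13) = -18*(-1/22)*(-13) = (9/11)*(-13) = -117/11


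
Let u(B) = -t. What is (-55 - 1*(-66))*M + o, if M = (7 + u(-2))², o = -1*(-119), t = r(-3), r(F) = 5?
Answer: 163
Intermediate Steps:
t = 5
o = 119
u(B) = -5 (u(B) = -1*5 = -5)
M = 4 (M = (7 - 5)² = 2² = 4)
(-55 - 1*(-66))*M + o = (-55 - 1*(-66))*4 + 119 = (-55 + 66)*4 + 119 = 11*4 + 119 = 44 + 119 = 163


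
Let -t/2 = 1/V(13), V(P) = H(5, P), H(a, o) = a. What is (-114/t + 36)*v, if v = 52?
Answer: 16692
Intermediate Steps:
V(P) = 5
t = -⅖ (t = -2/5 = -2*⅕ = -⅖ ≈ -0.40000)
(-114/t + 36)*v = (-114/(-⅖) + 36)*52 = (-114*(-5/2) + 36)*52 = (285 + 36)*52 = 321*52 = 16692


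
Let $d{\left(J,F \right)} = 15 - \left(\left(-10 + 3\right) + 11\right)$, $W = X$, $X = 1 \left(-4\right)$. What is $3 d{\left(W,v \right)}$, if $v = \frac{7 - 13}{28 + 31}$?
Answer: $33$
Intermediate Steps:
$X = -4$
$W = -4$
$v = - \frac{6}{59} \approx -0.10169$
$d{\left(J,F \right)} = 11$ ($d{\left(J,F \right)} = 15 - \left(-7 + 11\right) = 15 - 4 = 11$)
$3 d{\left(W,v \right)} = 3 \cdot 11 = 33$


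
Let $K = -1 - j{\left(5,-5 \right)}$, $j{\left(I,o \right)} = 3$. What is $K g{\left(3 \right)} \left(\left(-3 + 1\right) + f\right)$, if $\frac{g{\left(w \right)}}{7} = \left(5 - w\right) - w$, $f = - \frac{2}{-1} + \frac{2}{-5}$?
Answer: $- \frac{56}{5} \approx -11.2$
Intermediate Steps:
$f = \frac{8}{5}$ ($f = \left(-2\right) \left(-1\right) + 2 \left(- \frac{1}{5}\right) = 2 - \frac{2}{5} = \frac{8}{5} \approx 1.6$)
$K = -4$ ($K = -1 - 3 = -4$)
$g{\left(w \right)} = 35 - 14 w$ ($g{\left(w \right)} = 7 \left(\left(5 - w\right) - w\right) = 7 \left(5 - 2 w\right) = 35 - 14 w$)
$K g{\left(3 \right)} \left(\left(-3 + 1\right) + f\right) = - 4 \left(35 - 42\right) \left(\left(-3 + 1\right) + \frac{8}{5}\right) = - 4 \left(35 - 42\right) \left(-2 + \frac{8}{5}\right) = \left(-4\right) \left(-7\right) \left(- \frac{2}{5}\right) = 28 \left(- \frac{2}{5}\right) = - \frac{56}{5}$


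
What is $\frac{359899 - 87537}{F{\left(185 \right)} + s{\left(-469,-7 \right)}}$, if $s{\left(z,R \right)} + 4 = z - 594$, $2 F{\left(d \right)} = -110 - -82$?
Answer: $- \frac{272362}{1081} \approx -251.95$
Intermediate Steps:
$F{\left(d \right)} = -14$ ($F{\left(d \right)} = \frac{-110 - -82}{2} = \frac{-110 + 82}{2} = \frac{1}{2} \left(-28\right) = -14$)
$s{\left(z,R \right)} = -598 + z$ ($s{\left(z,R \right)} = -4 + \left(z - 594\right) = -4 + \left(-594 + z\right) = -598 + z$)
$\frac{359899 - 87537}{F{\left(185 \right)} + s{\left(-469,-7 \right)}} = \frac{359899 - 87537}{-14 - 1067} = \frac{272362}{-14 - 1067} = \frac{272362}{-1081} = 272362 \left(- \frac{1}{1081}\right) = - \frac{272362}{1081}$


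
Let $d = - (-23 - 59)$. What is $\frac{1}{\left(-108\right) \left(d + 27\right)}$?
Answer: $- \frac{1}{11772} \approx -8.4947 \cdot 10^{-5}$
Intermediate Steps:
$d = 82$ ($d = - (-23 - 59) = \left(-1\right) \left(-82\right) = 82$)
$\frac{1}{\left(-108\right) \left(d + 27\right)} = \frac{1}{\left(-108\right) \left(82 + 27\right)} = \frac{1}{\left(-108\right) 109} = \frac{1}{-11772} = - \frac{1}{11772}$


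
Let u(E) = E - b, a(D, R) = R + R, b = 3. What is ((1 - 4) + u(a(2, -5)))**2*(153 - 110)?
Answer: 11008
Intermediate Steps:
a(D, R) = 2*R
u(E) = -3 + E (u(E) = E - 1*3 = E - 3 = -3 + E)
((1 - 4) + u(a(2, -5)))**2*(153 - 110) = ((1 - 4) + (-3 + 2*(-5)))**2*(153 - 110) = (-3 + (-3 - 10))**2*43 = (-3 - 13)**2*43 = (-16)**2*43 = 256*43 = 11008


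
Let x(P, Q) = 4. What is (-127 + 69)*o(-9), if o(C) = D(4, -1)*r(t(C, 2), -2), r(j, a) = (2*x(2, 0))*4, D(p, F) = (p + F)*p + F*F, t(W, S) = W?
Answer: -24128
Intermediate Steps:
D(p, F) = F**2 + p*(F + p) (D(p, F) = (F + p)*p + F**2 = p*(F + p) + F**2 = F**2 + p*(F + p))
r(j, a) = 32 (r(j, a) = (2*4)*4 = 8*4 = 32)
o(C) = 416 (o(C) = ((-1)**2 + 4**2 - 1*4)*32 = (1 + 16 - 4)*32 = 13*32 = 416)
(-127 + 69)*o(-9) = (-127 + 69)*416 = -58*416 = -24128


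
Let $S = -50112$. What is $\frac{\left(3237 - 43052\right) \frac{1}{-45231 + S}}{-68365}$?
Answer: $- \frac{7963}{1303624839} \approx -6.1084 \cdot 10^{-6}$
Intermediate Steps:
$\frac{\left(3237 - 43052\right) \frac{1}{-45231 + S}}{-68365} = \frac{\left(3237 - 43052\right) \frac{1}{-45231 - 50112}}{-68365} = - \frac{39815}{-95343} \left(- \frac{1}{68365}\right) = \left(-39815\right) \left(- \frac{1}{95343}\right) \left(- \frac{1}{68365}\right) = \frac{39815}{95343} \left(- \frac{1}{68365}\right) = - \frac{7963}{1303624839}$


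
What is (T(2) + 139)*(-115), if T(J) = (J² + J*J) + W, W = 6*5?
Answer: -20355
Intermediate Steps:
W = 30
T(J) = 30 + 2*J² (T(J) = (J² + J*J) + 30 = (J² + J²) + 30 = 2*J² + 30 = 30 + 2*J²)
(T(2) + 139)*(-115) = ((30 + 2*2²) + 139)*(-115) = ((30 + 2*4) + 139)*(-115) = ((30 + 8) + 139)*(-115) = (38 + 139)*(-115) = 177*(-115) = -20355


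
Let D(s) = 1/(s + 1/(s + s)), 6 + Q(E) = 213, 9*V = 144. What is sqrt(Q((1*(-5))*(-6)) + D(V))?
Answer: sqrt(6054711)/171 ≈ 14.390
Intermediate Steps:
V = 16 (V = (1/9)*144 = 16)
Q(E) = 207 (Q(E) = -6 + 213 = 207)
D(s) = 1/(s + 1/(2*s))
sqrt(Q((1*(-5))*(-6)) + D(V)) = sqrt(207 + 2*16/(1 + 2*16**2)) = sqrt(207 + 2*16/(1 + 2*256)) = sqrt(207 + 2*16/(1 + 512)) = sqrt(207 + 2*16/513) = sqrt(207 + 2*16*(1/513)) = sqrt(207 + 32/513) = sqrt(106223/513) = sqrt(6054711)/171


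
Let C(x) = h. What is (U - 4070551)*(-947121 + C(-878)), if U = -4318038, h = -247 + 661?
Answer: 7941535926423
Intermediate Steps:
h = 414
C(x) = 414
(U - 4070551)*(-947121 + C(-878)) = (-4318038 - 4070551)*(-947121 + 414) = -8388589*(-946707) = 7941535926423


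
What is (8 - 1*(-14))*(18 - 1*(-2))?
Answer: 440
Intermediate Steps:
(8 - 1*(-14))*(18 - 1*(-2)) = (8 + 14)*(18 + 2) = 22*20 = 440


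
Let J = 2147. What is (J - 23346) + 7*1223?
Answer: -12638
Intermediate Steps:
(J - 23346) + 7*1223 = (2147 - 23346) + 7*1223 = -21199 + 8561 = -12638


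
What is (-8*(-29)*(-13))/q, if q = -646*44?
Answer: 377/3553 ≈ 0.10611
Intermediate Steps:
q = -28424
(-8*(-29)*(-13))/q = (-8*(-29)*(-13))/(-28424) = (232*(-13))*(-1/28424) = -3016*(-1/28424) = 377/3553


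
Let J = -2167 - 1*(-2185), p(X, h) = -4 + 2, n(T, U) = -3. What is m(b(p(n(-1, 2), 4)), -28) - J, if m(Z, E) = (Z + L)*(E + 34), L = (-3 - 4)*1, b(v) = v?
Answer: -72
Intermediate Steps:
p(X, h) = -2
L = -7 (L = -7*1 = -7)
J = 18 (J = -2167 + 2185 = 18)
m(Z, E) = (-7 + Z)*(34 + E) (m(Z, E) = (Z - 7)*(E + 34) = (-7 + Z)*(34 + E))
m(b(p(n(-1, 2), 4)), -28) - J = (-238 - 7*(-28) + 34*(-2) - 28*(-2)) - 1*18 = (-238 + 196 - 68 + 56) - 18 = -54 - 18 = -72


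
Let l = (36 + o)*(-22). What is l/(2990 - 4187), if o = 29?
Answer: 1430/1197 ≈ 1.1947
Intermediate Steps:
l = -1430 (l = (36 + 29)*(-22) = 65*(-22) = -1430)
l/(2990 - 4187) = -1430/(2990 - 4187) = -1430/(-1197) = -1430*(-1/1197) = 1430/1197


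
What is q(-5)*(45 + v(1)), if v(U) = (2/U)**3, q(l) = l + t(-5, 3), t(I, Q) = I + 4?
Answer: -318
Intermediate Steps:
t(I, Q) = 4 + I
q(l) = -1 + l (q(l) = l + (4 - 5) = l - 1 = -1 + l)
v(U) = 8/U**3
q(-5)*(45 + v(1)) = (-1 - 5)*(45 + 8/1**3) = -6*(45 + 8*1) = -6*(45 + 8) = -6*53 = -318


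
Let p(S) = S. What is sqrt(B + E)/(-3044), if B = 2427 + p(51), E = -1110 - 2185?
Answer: -I*sqrt(817)/3044 ≈ -0.00939*I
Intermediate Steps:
E = -3295
B = 2478 (B = 2427 + 51 = 2478)
sqrt(B + E)/(-3044) = sqrt(2478 - 3295)/(-3044) = sqrt(-817)*(-1/3044) = (I*sqrt(817))*(-1/3044) = -I*sqrt(817)/3044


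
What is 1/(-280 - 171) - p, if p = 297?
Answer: -133948/451 ≈ -297.00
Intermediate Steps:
1/(-280 - 171) - p = 1/(-280 - 171) - 1*297 = 1/(-451) - 297 = -1/451 - 297 = -133948/451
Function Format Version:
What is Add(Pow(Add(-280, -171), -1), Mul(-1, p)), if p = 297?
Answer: Rational(-133948, 451) ≈ -297.00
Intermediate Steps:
Add(Pow(Add(-280, -171), -1), Mul(-1, p)) = Add(Pow(Add(-280, -171), -1), Mul(-1, 297)) = Add(Pow(-451, -1), -297) = Add(Rational(-1, 451), -297) = Rational(-133948, 451)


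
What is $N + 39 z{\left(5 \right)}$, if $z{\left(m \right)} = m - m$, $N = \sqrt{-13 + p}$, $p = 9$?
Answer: $2 i \approx 2.0 i$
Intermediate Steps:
$N = 2 i$ ($N = \sqrt{-13 + 9} = \sqrt{-4} = 2 i \approx 2.0 i$)
$z{\left(m \right)} = 0$
$N + 39 z{\left(5 \right)} = 2 i + 39 \cdot 0 = 2 i + 0 = 2 i$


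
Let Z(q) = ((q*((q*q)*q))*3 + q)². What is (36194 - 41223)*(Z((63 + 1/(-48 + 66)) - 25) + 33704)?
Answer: -243787515452277307793876149/1224440064 ≈ -1.9910e+17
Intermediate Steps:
Z(q) = (q + 3*q⁴)² (Z(q) = ((q*(q²*q))*3 + q)² = ((q*q³)*3 + q)² = (q⁴*3 + q)² = (3*q⁴ + q)² = (q + 3*q⁴)²)
(36194 - 41223)*(Z((63 + 1/(-48 + 66)) - 25) + 33704) = (36194 - 41223)*(((63 + 1/(-48 + 66)) - 25)²*(1 + 3*((63 + 1/(-48 + 66)) - 25)³)² + 33704) = -5029*(((63 + 1/18) - 25)²*(1 + 3*((63 + 1/18) - 25)³)² + 33704) = -5029*((1135/18 - 25)²*(1 + 3*(1135/18 - 25)³)² + 33704) = -5029*((685/18)²*(1 + 3*(685/18)³)² + 33704) = -5029*(469225*(1 + 3*(321419125/5832))²/324 + 33704) = -5029*(469225*(1 + 321419125/1944)²/324 + 33704) = -5029*(469225*(321421069/1944)²/324 + 33704) = -5029*((469225/324)*(103311503597102761/3779136) + 33704) = -5029*(48476340275350543030225/1224440064 + 33704) = -5029*48476340316619070947281/1224440064 = -243787515452277307793876149/1224440064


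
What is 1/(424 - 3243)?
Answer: -1/2819 ≈ -0.00035474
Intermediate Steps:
1/(424 - 3243) = 1/(-2819) = -1/2819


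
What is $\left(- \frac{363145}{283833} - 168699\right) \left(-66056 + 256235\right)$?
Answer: $- \frac{91982679017452}{2867} \approx -3.2083 \cdot 10^{10}$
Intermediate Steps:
$\left(- \frac{363145}{283833} - 168699\right) \left(-66056 + 256235\right) = \left(\left(-363145\right) \frac{1}{283833} - 168699\right) 190179 = \left(- \frac{363145}{283833} - 168699\right) 190179 = \left(- \frac{47882706412}{283833}\right) 190179 = - \frac{91982679017452}{2867}$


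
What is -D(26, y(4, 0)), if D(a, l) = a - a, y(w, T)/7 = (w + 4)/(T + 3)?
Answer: 0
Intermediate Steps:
y(w, T) = 7*(4 + w)/(3 + T) (y(w, T) = 7*((w + 4)/(T + 3)) = 7*((4 + w)/(3 + T)) = 7*(4 + w)/(3 + T))
D(a, l) = 0
-D(26, y(4, 0)) = -1*0 = 0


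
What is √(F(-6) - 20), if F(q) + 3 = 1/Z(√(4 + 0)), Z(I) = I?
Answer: 3*I*√10/2 ≈ 4.7434*I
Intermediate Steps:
F(q) = -5/2 (F(q) = -3 + 1/(√(4 + 0)) = -3 + 1/(√4) = -3 + 1/2 = -3 + ½ = -5/2)
√(F(-6) - 20) = √(-5/2 - 20) = √(-45/2) = 3*I*√10/2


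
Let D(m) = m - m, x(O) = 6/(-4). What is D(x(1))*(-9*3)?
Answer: 0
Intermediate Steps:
x(O) = -3/2 (x(O) = 6*(-¼) = -3/2)
D(m) = 0
D(x(1))*(-9*3) = 0*(-9*3) = 0*(-27) = 0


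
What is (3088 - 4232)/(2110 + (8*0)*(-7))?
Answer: -572/1055 ≈ -0.54218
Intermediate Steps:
(3088 - 4232)/(2110 + (8*0)*(-7)) = -1144/(2110 + 0*(-7)) = -1144/(2110 + 0) = -1144/2110 = -1144*1/2110 = -572/1055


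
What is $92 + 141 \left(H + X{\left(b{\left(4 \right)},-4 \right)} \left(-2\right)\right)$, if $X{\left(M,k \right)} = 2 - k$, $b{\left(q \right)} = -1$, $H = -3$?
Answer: $-2023$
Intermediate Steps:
$92 + 141 \left(H + X{\left(b{\left(4 \right)},-4 \right)} \left(-2\right)\right) = 92 + 141 \left(-3 + \left(2 - -4\right) \left(-2\right)\right) = 92 + 141 \left(-3 + \left(2 + 4\right) \left(-2\right)\right) = 92 + 141 \left(-3 + 6 \left(-2\right)\right) = 92 + 141 \left(-3 - 12\right) = 92 + 141 \left(-15\right) = 92 - 2115 = -2023$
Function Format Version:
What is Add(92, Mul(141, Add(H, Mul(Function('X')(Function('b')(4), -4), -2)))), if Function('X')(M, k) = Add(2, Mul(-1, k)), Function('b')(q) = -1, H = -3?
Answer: -2023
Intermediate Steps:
Add(92, Mul(141, Add(H, Mul(Function('X')(Function('b')(4), -4), -2)))) = Add(92, Mul(141, Add(-3, Mul(Add(2, Mul(-1, -4)), -2)))) = Add(92, Mul(141, Add(-3, Mul(Add(2, 4), -2)))) = Add(92, Mul(141, Add(-3, Mul(6, -2)))) = Add(92, Mul(141, Add(-3, -12))) = Add(92, Mul(141, -15)) = Add(92, -2115) = -2023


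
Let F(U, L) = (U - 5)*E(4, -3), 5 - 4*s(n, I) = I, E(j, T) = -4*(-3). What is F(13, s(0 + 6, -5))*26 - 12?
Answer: 2484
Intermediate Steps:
E(j, T) = 12
s(n, I) = 5/4 - I/4
F(U, L) = -60 + 12*U (F(U, L) = (U - 5)*12 = (-5 + U)*12 = -60 + 12*U)
F(13, s(0 + 6, -5))*26 - 12 = (-60 + 12*13)*26 - 12 = (-60 + 156)*26 - 12 = 96*26 - 12 = 2496 - 12 = 2484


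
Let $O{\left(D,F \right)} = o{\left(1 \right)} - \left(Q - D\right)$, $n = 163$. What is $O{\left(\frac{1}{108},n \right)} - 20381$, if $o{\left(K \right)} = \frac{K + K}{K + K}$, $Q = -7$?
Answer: $- \frac{2200283}{108} \approx -20373.0$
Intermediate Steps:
$o{\left(K \right)} = 1$ ($o{\left(K \right)} = \frac{2 K}{2 K} = 2 K \frac{1}{2 K} = 1$)
$O{\left(D,F \right)} = 8 + D$ ($O{\left(D,F \right)} = 1 - \left(-7 - D\right) = 1 + \left(7 + D\right) = 8 + D$)
$O{\left(\frac{1}{108},n \right)} - 20381 = \left(8 + \frac{1}{108}\right) - 20381 = \frac{865}{108} - 20381 = - \frac{2200283}{108}$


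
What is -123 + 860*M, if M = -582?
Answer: -500643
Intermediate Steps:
-123 + 860*M = -123 + 860*(-582) = -123 - 500520 = -500643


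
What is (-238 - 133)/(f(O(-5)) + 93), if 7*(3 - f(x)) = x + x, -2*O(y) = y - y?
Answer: -371/96 ≈ -3.8646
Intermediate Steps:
O(y) = 0 (O(y) = -(y - y)/2 = -½*0 = 0)
f(x) = 3 - 2*x/7 (f(x) = 3 - (x + x)/7 = 3 - 2*x/7)
(-238 - 133)/(f(O(-5)) + 93) = (-238 - 133)/((3 - 2/7*0) + 93) = -371/((3 + 0) + 93) = -371/(3 + 93) = -371/96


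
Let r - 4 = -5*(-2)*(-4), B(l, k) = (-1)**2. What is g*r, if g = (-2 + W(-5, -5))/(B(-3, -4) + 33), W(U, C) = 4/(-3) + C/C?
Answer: 42/17 ≈ 2.4706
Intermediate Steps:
W(U, C) = -1/3 (W(U, C) = 4*(-1/3) + 1 = -4/3 + 1 = -1/3)
B(l, k) = 1
r = -36 (r = 4 - 5*(-2)*(-4) = 4 + 10*(-4) = 4 - 40 = -36)
g = -7/102 (g = (-2 - 1/3)/(1 + 33) = -7/3/34 = -7/3*1/34 = -7/102 ≈ -0.068627)
g*r = -7/102*(-36) = 42/17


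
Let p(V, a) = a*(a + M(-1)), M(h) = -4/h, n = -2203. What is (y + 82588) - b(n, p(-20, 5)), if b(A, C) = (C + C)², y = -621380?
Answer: -546892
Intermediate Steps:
p(V, a) = a*(4 + a) (p(V, a) = a*(a - 4/(-1)) = a*(a - 4*(-1)) = a*(a + 4) = a*(4 + a))
b(A, C) = 4*C² (b(A, C) = (2*C)² = 4*C²)
(y + 82588) - b(n, p(-20, 5)) = (-621380 + 82588) - 4*(5*(4 + 5))² = -538792 - 4*(5*9)² = -538792 - 4*45² = -538792 - 4*2025 = -538792 - 1*8100 = -538792 - 8100 = -546892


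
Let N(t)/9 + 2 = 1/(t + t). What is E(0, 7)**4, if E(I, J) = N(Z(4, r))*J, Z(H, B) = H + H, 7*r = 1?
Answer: 14548190295681/65536 ≈ 2.2199e+8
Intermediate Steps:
r = 1/7 (r = (1/7)*1 = 1/7 ≈ 0.14286)
Z(H, B) = 2*H
N(t) = -18 + 9/(2*t) (N(t) = -18 + 9/(t + t) = -18 + 9/((2*t)) = -18 + 9*(1/(2*t)) = -18 + 9/(2*t))
E(I, J) = -279*J/16 (E(I, J) = (-18 + 9/(2*((2*4))))*J = (-18 + (9/2)/8)*J = (-18 + (9/2)*(1/8))*J = (-18 + 9/16)*J = -279*J/16)
E(0, 7)**4 = (-279/16*7)**4 = (-1953/16)**4 = 14548190295681/65536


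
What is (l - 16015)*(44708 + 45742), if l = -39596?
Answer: -5030014950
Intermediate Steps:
(l - 16015)*(44708 + 45742) = (-39596 - 16015)*(44708 + 45742) = -55611*90450 = -5030014950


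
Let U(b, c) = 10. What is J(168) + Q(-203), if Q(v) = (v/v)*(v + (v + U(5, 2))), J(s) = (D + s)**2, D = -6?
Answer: 25848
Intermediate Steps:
J(s) = (-6 + s)**2
Q(v) = 10 + 2*v (Q(v) = (v/v)*(v + (v + 10)) = 1*(v + (10 + v)) = 1*(10 + 2*v) = 10 + 2*v)
J(168) + Q(-203) = (-6 + 168)**2 + (10 + 2*(-203)) = 162**2 + (10 - 406) = 26244 - 396 = 25848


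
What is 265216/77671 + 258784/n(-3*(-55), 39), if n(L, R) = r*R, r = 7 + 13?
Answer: 5076720136/15145845 ≈ 335.19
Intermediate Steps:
r = 20
n(L, R) = 20*R
265216/77671 + 258784/n(-3*(-55), 39) = 265216/77671 + 258784/((20*39)) = 265216*(1/77671) + 258784/780 = 265216/77671 + 258784*(1/780) = 265216/77671 + 64696/195 = 5076720136/15145845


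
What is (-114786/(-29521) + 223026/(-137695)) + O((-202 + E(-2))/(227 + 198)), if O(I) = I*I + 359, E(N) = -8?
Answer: 2123443309549621/5873771967275 ≈ 361.51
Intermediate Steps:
O(I) = 359 + I² (O(I) = I² + 359 = 359 + I²)
(-114786/(-29521) + 223026/(-137695)) + O((-202 + E(-2))/(227 + 198)) = (-114786/(-29521) + 223026/(-137695)) + (359 + ((-202 - 8)/(227 + 198))²) = (-114786*(-1/29521) + 223026*(-1/137695)) + (359 + (-210/425)²) = (114786/29521 - 223026/137695) + (359 + (-210*1/425)²) = 9221507724/4064894095 + (359 + (-42/85)²) = 9221507724/4064894095 + (359 + 1764/7225) = 9221507724/4064894095 + 2595539/7225 = 2123443309549621/5873771967275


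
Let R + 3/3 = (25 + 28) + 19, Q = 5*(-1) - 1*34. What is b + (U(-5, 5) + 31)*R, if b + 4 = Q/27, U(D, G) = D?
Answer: 16565/9 ≈ 1840.6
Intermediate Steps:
Q = -39 (Q = -5 - 34 = -39)
R = 71 (R = -1 + ((25 + 28) + 19) = -1 + (53 + 19) = -1 + 72 = 71)
b = -49/9 (b = -4 - 39/27 = -4 - 39*1/27 = -4 - 13/9 = -49/9 ≈ -5.4444)
b + (U(-5, 5) + 31)*R = -49/9 + (-5 + 31)*71 = -49/9 + 26*71 = -49/9 + 1846 = 16565/9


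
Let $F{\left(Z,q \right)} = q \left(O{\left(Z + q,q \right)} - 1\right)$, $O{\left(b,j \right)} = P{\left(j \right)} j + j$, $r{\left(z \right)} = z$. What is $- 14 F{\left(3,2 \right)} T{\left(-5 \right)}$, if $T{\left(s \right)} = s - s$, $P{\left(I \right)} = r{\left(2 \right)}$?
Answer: $0$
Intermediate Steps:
$P{\left(I \right)} = 2$
$T{\left(s \right)} = 0$
$O{\left(b,j \right)} = 3 j$ ($O{\left(b,j \right)} = 2 j + j = 3 j$)
$F{\left(Z,q \right)} = q \left(-1 + 3 q\right)$ ($F{\left(Z,q \right)} = q \left(3 q - 1\right) = q \left(-1 + 3 q\right)$)
$- 14 F{\left(3,2 \right)} T{\left(-5 \right)} = - 14 \cdot 2 \left(-1 + 3 \cdot 2\right) 0 = - 14 \cdot 2 \left(-1 + 6\right) 0 = - 14 \cdot 2 \cdot 5 \cdot 0 = \left(-14\right) 10 \cdot 0 = \left(-140\right) 0 = 0$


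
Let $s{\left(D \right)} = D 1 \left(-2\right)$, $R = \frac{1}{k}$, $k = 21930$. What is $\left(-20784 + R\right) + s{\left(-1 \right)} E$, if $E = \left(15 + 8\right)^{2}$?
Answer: $- \frac{432591179}{21930} \approx -19726.0$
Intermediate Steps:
$E = 529$ ($E = 23^{2} = 529$)
$R = \frac{1}{21930} \approx 4.56 \cdot 10^{-5}$
$s{\left(D \right)} = - 2 D$ ($s{\left(D \right)} = D \left(-2\right) = - 2 D$)
$\left(-20784 + R\right) + s{\left(-1 \right)} E = \left(-20784 + \frac{1}{21930}\right) + \left(-2\right) \left(-1\right) 529 = - \frac{455793119}{21930} + 2 \cdot 529 = - \frac{455793119}{21930} + 1058 = - \frac{432591179}{21930}$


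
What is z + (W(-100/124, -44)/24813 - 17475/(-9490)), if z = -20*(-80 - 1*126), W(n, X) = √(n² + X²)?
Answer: 7823255/1898 + √1861121/769203 ≈ 4121.8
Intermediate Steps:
W(n, X) = √(X² + n²)
z = 4120 (z = -20*(-80 - 126) = -20*(-206) = 4120)
z + (W(-100/124, -44)/24813 - 17475/(-9490)) = 4120 + (√((-44)² + (-100/124)²)/24813 - 17475/(-9490)) = 4120 + (√(1936 + (-100*1/124)²)*(1/24813) - 17475*(-1/9490)) = 4120 + (√(1936 + (-25/31)²)*(1/24813) + 3495/1898) = 4120 + (√(1936 + 625/961)*(1/24813) + 3495/1898) = 4120 + (√(1861121/961)*(1/24813) + 3495/1898) = 4120 + ((√1861121/31)*(1/24813) + 3495/1898) = 4120 + (√1861121/769203 + 3495/1898) = 4120 + (3495/1898 + √1861121/769203) = 7823255/1898 + √1861121/769203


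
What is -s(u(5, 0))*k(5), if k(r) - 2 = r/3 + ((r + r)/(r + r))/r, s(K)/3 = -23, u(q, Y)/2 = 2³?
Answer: 1334/5 ≈ 266.80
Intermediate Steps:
u(q, Y) = 16 (u(q, Y) = 2*2³ = 2*8 = 16)
s(K) = -69 (s(K) = 3*(-23) = -69)
k(r) = 2 + 1/r + r/3 (k(r) = 2 + (r/3 + ((r + r)/(r + r))/r) = 2 + (r*(⅓) + ((2*r)/((2*r)))/r) = 2 + (r/3 + ((2*r)*(1/(2*r)))/r) = 2 + (r/3 + 1/r) = 2 + (1/r + r/3) = 2 + 1/r + r/3)
-s(u(5, 0))*k(5) = -(-69)*(2 + 1/5 + (⅓)*5) = -(-69)*(2 + ⅕ + 5/3) = -(-69)*58/15 = -1*(-1334/5) = 1334/5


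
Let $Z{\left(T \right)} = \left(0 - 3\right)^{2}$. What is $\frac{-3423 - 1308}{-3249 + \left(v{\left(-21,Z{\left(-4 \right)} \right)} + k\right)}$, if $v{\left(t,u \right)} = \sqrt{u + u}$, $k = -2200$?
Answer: $\frac{25779219}{29691583} + \frac{14193 \sqrt{2}}{29691583} \approx 0.86891$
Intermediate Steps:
$Z{\left(T \right)} = 9$ ($Z{\left(T \right)} = \left(-3\right)^{2} = 9$)
$v{\left(t,u \right)} = \sqrt{2} \sqrt{u}$ ($v{\left(t,u \right)} = \sqrt{2 u} = \sqrt{2} \sqrt{u}$)
$\frac{-3423 - 1308}{-3249 + \left(v{\left(-21,Z{\left(-4 \right)} \right)} + k\right)} = \frac{-3423 - 1308}{-3249 - \left(2200 - \sqrt{2} \sqrt{9}\right)} = - \frac{4731}{-3249 - \left(2200 - \sqrt{2} \cdot 3\right)} = - \frac{4731}{-3249 - \left(2200 - 3 \sqrt{2}\right)} = - \frac{4731}{-5449 + 3 \sqrt{2}}$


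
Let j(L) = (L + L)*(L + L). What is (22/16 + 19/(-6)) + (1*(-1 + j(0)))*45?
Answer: -1123/24 ≈ -46.792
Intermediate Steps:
j(L) = 4*L² (j(L) = (2*L)*(2*L) = 4*L²)
(22/16 + 19/(-6)) + (1*(-1 + j(0)))*45 = (22/16 + 19/(-6)) + (1*(-1 + 4*0²))*45 = (22*(1/16) + 19*(-⅙)) + (1*(-1 + 4*0))*45 = (11/8 - 19/6) + (1*(-1 + 0))*45 = -43/24 + (1*(-1))*45 = -43/24 - 1*45 = -43/24 - 45 = -1123/24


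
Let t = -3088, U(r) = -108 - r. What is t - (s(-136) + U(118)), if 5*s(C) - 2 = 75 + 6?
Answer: -14393/5 ≈ -2878.6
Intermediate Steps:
s(C) = 83/5 (s(C) = ⅖ + (75 + 6)/5 = ⅖ + (⅕)*81 = ⅖ + 81/5 = 83/5)
t - (s(-136) + U(118)) = -3088 - (83/5 + (-108 - 1*118)) = -3088 - (83/5 + (-108 - 118)) = -3088 - (83/5 - 226) = -3088 - 1*(-1047/5) = -3088 + 1047/5 = -14393/5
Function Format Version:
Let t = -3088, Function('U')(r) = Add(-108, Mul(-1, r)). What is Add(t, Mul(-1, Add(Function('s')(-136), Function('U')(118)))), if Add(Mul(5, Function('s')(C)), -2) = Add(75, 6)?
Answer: Rational(-14393, 5) ≈ -2878.6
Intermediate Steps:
Function('s')(C) = Rational(83, 5) (Function('s')(C) = Add(Rational(2, 5), Mul(Rational(1, 5), Add(75, 6))) = Add(Rational(2, 5), Mul(Rational(1, 5), 81)) = Add(Rational(2, 5), Rational(81, 5)) = Rational(83, 5))
Add(t, Mul(-1, Add(Function('s')(-136), Function('U')(118)))) = Add(-3088, Mul(-1, Add(Rational(83, 5), Add(-108, Mul(-1, 118))))) = Add(-3088, Mul(-1, Add(Rational(83, 5), Add(-108, -118)))) = Add(-3088, Mul(-1, Add(Rational(83, 5), -226))) = Add(-3088, Mul(-1, Rational(-1047, 5))) = Add(-3088, Rational(1047, 5)) = Rational(-14393, 5)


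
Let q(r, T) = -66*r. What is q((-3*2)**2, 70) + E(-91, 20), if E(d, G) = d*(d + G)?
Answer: 4085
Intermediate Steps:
E(d, G) = d*(G + d)
q((-3*2)**2, 70) + E(-91, 20) = -66*(-3*2)**2 - 91*(20 - 91) = -66*(-6)**2 - 91*(-71) = -66*36 + 6461 = -2376 + 6461 = 4085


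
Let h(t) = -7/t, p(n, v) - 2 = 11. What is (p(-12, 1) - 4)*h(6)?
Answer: -21/2 ≈ -10.500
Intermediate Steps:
p(n, v) = 13 (p(n, v) = 2 + 11 = 13)
(p(-12, 1) - 4)*h(6) = (13 - 4)*(-7/6) = 9*(-7*1/6) = 9*(-7/6) = -21/2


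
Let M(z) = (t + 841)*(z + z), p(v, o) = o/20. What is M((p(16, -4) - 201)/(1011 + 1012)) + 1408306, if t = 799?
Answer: 2848343102/2023 ≈ 1.4080e+6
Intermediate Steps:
p(v, o) = o/20 (p(v, o) = o*(1/20) = o/20)
M(z) = 3280*z (M(z) = (799 + 841)*(z + z) = 1640*(2*z) = 3280*z)
M((p(16, -4) - 201)/(1011 + 1012)) + 1408306 = 3280*(((1/20)*(-4) - 201)/(1011 + 1012)) + 1408306 = 3280*((-1/5 - 201)/2023) + 1408306 = 3280*(-1006/5*1/2023) + 1408306 = 3280*(-1006/10115) + 1408306 = -659936/2023 + 1408306 = 2848343102/2023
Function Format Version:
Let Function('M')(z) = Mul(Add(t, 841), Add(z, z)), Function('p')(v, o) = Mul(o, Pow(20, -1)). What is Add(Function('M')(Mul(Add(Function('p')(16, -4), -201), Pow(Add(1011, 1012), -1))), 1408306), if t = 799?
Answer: Rational(2848343102, 2023) ≈ 1.4080e+6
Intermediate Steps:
Function('p')(v, o) = Mul(Rational(1, 20), o) (Function('p')(v, o) = Mul(o, Rational(1, 20)) = Mul(Rational(1, 20), o))
Function('M')(z) = Mul(3280, z) (Function('M')(z) = Mul(Add(799, 841), Add(z, z)) = Mul(1640, Mul(2, z)) = Mul(3280, z))
Add(Function('M')(Mul(Add(Function('p')(16, -4), -201), Pow(Add(1011, 1012), -1))), 1408306) = Add(Mul(3280, Mul(Add(Mul(Rational(1, 20), -4), -201), Pow(Add(1011, 1012), -1))), 1408306) = Add(Mul(3280, Mul(Add(Rational(-1, 5), -201), Pow(2023, -1))), 1408306) = Add(Mul(3280, Mul(Rational(-1006, 5), Rational(1, 2023))), 1408306) = Add(Mul(3280, Rational(-1006, 10115)), 1408306) = Add(Rational(-659936, 2023), 1408306) = Rational(2848343102, 2023)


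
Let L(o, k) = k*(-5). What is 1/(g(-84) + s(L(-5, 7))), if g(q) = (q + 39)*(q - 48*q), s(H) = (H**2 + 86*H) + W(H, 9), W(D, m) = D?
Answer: -1/179480 ≈ -5.5717e-6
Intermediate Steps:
L(o, k) = -5*k
s(H) = H**2 + 87*H (s(H) = (H**2 + 86*H) + H = H**2 + 87*H)
g(q) = -47*q*(39 + q) (g(q) = (39 + q)*(-47*q) = -47*q*(39 + q))
1/(g(-84) + s(L(-5, 7))) = 1/(-47*(-84)*(39 - 84) + (-5*7)*(87 - 5*7)) = 1/(-47*(-84)*(-45) - 35*(87 - 35)) = 1/(-177660 - 35*52) = 1/(-177660 - 1820) = 1/(-179480) = -1/179480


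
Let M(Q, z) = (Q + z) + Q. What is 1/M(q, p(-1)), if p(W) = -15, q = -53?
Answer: -1/121 ≈ -0.0082645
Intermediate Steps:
M(Q, z) = z + 2*Q
1/M(q, p(-1)) = 1/(-15 + 2*(-53)) = 1/(-15 - 106) = 1/(-121) = -1/121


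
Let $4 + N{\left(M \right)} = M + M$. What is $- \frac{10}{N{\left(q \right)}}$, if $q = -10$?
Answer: $\frac{5}{12} \approx 0.41667$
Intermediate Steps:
$N{\left(M \right)} = -4 + 2 M$ ($N{\left(M \right)} = -4 + \left(M + M\right) = -4 + 2 M$)
$- \frac{10}{N{\left(q \right)}} = - \frac{10}{-4 + 2 \left(-10\right)} = - \frac{10}{-4 - 20} = - \frac{10}{-24} = \left(-10\right) \left(- \frac{1}{24}\right) = \frac{5}{12}$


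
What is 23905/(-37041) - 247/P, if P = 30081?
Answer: -80915048/123803369 ≈ -0.65358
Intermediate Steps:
23905/(-37041) - 247/P = 23905/(-37041) - 247/30081 = 23905*(-1/37041) - 247*1/30081 = -23905/37041 - 247/30081 = -80915048/123803369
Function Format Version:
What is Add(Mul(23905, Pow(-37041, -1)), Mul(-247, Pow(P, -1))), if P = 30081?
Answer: Rational(-80915048, 123803369) ≈ -0.65358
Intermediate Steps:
Add(Mul(23905, Pow(-37041, -1)), Mul(-247, Pow(P, -1))) = Add(Mul(23905, Pow(-37041, -1)), Mul(-247, Pow(30081, -1))) = Add(Mul(23905, Rational(-1, 37041)), Mul(-247, Rational(1, 30081))) = Add(Rational(-23905, 37041), Rational(-247, 30081)) = Rational(-80915048, 123803369)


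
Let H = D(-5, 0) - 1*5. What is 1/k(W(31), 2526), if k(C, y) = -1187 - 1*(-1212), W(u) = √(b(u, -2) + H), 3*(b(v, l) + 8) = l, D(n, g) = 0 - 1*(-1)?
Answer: 1/25 ≈ 0.040000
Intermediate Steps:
D(n, g) = 1 (D(n, g) = 0 + 1 = 1)
b(v, l) = -8 + l/3
H = -4 (H = 1 - 1*5 = 1 - 5 = -4)
W(u) = I*√114/3 (W(u) = √((-8 + (⅓)*(-2)) - 4) = √((-8 - ⅔) - 4) = √(-26/3 - 4) = √(-38/3) = I*√114/3)
k(C, y) = 25 (k(C, y) = -1187 + 1212 = 25)
1/k(W(31), 2526) = 1/25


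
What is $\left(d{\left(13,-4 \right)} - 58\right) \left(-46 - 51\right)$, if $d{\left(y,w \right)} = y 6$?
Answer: $-1940$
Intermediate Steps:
$d{\left(y,w \right)} = 6 y$
$\left(d{\left(13,-4 \right)} - 58\right) \left(-46 - 51\right) = \left(6 \cdot 13 - 58\right) \left(-46 - 51\right) = \left(78 - 58\right) \left(-97\right) = 20 \left(-97\right) = -1940$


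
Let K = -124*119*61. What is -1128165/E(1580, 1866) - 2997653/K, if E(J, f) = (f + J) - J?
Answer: -168314291107/279936076 ≈ -601.26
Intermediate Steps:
E(J, f) = f (E(J, f) = (J + f) - J = f)
K = -900116 (K = -14756*61 = -900116)
-1128165/E(1580, 1866) - 2997653/K = -1128165/1866 - 2997653/(-900116) = -1128165*1/1866 - 2997653*(-1/900116) = -376055/622 + 2997653/900116 = -168314291107/279936076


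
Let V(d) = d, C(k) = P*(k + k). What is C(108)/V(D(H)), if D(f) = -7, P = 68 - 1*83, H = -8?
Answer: 3240/7 ≈ 462.86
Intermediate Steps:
P = -15 (P = 68 - 83 = -15)
C(k) = -30*k (C(k) = -15*(k + k) = -30*k)
C(108)/V(D(H)) = -30*108/(-7) = -3240*(-1/7) = 3240/7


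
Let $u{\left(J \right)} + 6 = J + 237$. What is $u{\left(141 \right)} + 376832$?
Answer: $377204$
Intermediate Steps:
$u{\left(J \right)} = 231 + J$ ($u{\left(J \right)} = -6 + \left(J + 237\right) = -6 + \left(237 + J\right) = 231 + J$)
$u{\left(141 \right)} + 376832 = \left(231 + 141\right) + 376832 = 372 + 376832 = 377204$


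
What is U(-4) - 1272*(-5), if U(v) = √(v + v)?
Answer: 6360 + 2*I*√2 ≈ 6360.0 + 2.8284*I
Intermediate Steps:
U(v) = √2*√v (U(v) = √(2*v) = √2*√v)
U(-4) - 1272*(-5) = √2*√(-4) - 1272*(-5) = √2*(2*I) - 106*(-60) = 2*I*√2 + 6360 = 6360 + 2*I*√2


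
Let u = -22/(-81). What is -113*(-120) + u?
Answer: 1098382/81 ≈ 13560.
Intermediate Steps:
u = 22/81 (u = -22*(-1/81) = 22/81 ≈ 0.27161)
-113*(-120) + u = -113*(-120) + 22/81 = 13560 + 22/81 = 1098382/81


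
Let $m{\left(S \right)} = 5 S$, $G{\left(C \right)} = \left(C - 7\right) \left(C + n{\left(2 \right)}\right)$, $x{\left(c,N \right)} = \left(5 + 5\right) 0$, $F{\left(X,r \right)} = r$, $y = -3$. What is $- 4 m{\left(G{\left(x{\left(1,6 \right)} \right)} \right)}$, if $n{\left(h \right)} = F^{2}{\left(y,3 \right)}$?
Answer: $1260$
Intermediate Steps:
$n{\left(h \right)} = 9$ ($n{\left(h \right)} = 3^{2} = 9$)
$x{\left(c,N \right)} = 0$ ($x{\left(c,N \right)} = 10 \cdot 0 = 0$)
$G{\left(C \right)} = \left(-7 + C\right) \left(9 + C\right)$ ($G{\left(C \right)} = \left(C - 7\right) \left(C + 9\right) = \left(-7 + C\right) \left(9 + C\right)$)
$- 4 m{\left(G{\left(x{\left(1,6 \right)} \right)} \right)} = - 4 \cdot 5 \left(-63 + 0^{2} + 2 \cdot 0\right) = - 4 \cdot 5 \left(-63 + 0 + 0\right) = - 4 \cdot 5 \left(-63\right) = \left(-4\right) \left(-315\right) = 1260$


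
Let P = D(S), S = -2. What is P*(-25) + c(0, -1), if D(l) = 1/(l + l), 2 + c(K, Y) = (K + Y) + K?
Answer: 13/4 ≈ 3.2500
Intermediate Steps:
c(K, Y) = -2 + Y + 2*K (c(K, Y) = -2 + ((K + Y) + K) = -2 + (Y + 2*K) = -2 + Y + 2*K)
D(l) = 1/(2*l)
P = -¼ (P = (½)/(-2) = (½)*(-½) = -¼ ≈ -0.25000)
P*(-25) + c(0, -1) = -¼*(-25) + (-2 - 1 + 2*0) = 25/4 + (-2 - 1 + 0) = 25/4 - 3 = 13/4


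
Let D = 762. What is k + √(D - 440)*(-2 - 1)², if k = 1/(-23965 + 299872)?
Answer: 1/275907 + 9*√322 ≈ 161.50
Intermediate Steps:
k = 1/275907 ≈ 3.6244e-6
k + √(D - 440)*(-2 - 1)² = 1/275907 + √(762 - 440)*(-2 - 1)² = 1/275907 + √322*(-3)² = 1/275907 + √322*9 = 1/275907 + 9*√322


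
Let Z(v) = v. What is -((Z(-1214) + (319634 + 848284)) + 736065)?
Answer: -1902769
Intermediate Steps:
-((Z(-1214) + (319634 + 848284)) + 736065) = -((-1214 + (319634 + 848284)) + 736065) = -((-1214 + 1167918) + 736065) = -(1166704 + 736065) = -1*1902769 = -1902769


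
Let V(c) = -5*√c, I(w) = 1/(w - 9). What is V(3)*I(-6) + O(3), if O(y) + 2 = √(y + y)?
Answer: -2 + √6 + √3/3 ≈ 1.0268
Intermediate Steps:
O(y) = -2 + √2*√y (O(y) = -2 + √(y + y) = -2 + √(2*y) = -2 + √2*√y)
I(w) = 1/(-9 + w)
V(3)*I(-6) + O(3) = (-5*√3)/(-9 - 6) + (-2 + √2*√3) = -5*√3/(-15) + (-2 + √6) = -5*√3*(-1/15) + (-2 + √6) = √3/3 + (-2 + √6) = -2 + √6 + √3/3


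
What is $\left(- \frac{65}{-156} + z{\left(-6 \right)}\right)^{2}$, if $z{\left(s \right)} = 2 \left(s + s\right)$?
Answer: $\frac{80089}{144} \approx 556.17$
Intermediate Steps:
$z{\left(s \right)} = 4 s$ ($z{\left(s \right)} = 2 \cdot 2 s = 4 s$)
$\left(- \frac{65}{-156} + z{\left(-6 \right)}\right)^{2} = \left(- \frac{65}{-156} + 4 \left(-6\right)\right)^{2} = \left(\left(-65\right) \left(- \frac{1}{156}\right) - 24\right)^{2} = \left(\frac{5}{12} - 24\right)^{2} = \left(- \frac{283}{12}\right)^{2} = \frac{80089}{144}$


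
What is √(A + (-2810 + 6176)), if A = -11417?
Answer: I*√8051 ≈ 89.727*I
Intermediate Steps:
√(A + (-2810 + 6176)) = √(-11417 + (-2810 + 6176)) = √(-11417 + 3366) = √(-8051) = I*√8051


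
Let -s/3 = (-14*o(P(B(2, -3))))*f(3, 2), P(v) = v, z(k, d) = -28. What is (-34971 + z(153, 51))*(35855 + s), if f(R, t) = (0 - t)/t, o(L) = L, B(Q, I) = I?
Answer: -1259299019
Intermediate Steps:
f(R, t) = -1 (f(R, t) = (-t)/t = -1)
s = 126 (s = -3*(-14*(-3))*(-1) = -126*(-1) = -3*(-42) = 126)
(-34971 + z(153, 51))*(35855 + s) = (-34971 - 28)*(35855 + 126) = -34999*35981 = -1259299019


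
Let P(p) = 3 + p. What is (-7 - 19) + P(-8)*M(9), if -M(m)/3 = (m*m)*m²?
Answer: 98389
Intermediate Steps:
M(m) = -3*m⁴ (M(m) = -3*m*m*m² = -3*m²*m² = -3*m⁴)
(-7 - 19) + P(-8)*M(9) = (-7 - 19) + (3 - 8)*(-3*9⁴) = -26 - (-15)*6561 = -26 - 5*(-19683) = -26 + 98415 = 98389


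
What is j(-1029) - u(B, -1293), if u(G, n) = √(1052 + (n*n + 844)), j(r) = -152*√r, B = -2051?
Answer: -√1673745 - 1064*I*√21 ≈ -1293.7 - 4875.9*I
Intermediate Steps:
u(G, n) = √(1896 + n²) (u(G, n) = √(1052 + (n² + 844)) = √(1052 + (844 + n²)) = √(1896 + n²))
j(-1029) - u(B, -1293) = -1064*I*√21 - √(1896 + (-1293)²) = -1064*I*√21 - √(1896 + 1671849) = -1064*I*√21 - √1673745 = -√1673745 - 1064*I*√21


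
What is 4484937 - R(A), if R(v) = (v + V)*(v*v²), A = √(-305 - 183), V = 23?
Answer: 4246793 + 22448*I*√122 ≈ 4.2468e+6 + 2.4795e+5*I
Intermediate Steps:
A = 2*I*√122 (A = √(-488) = 2*I*√122 ≈ 22.091*I)
R(v) = v³*(23 + v) (R(v) = (v + 23)*(v*v²) = (23 + v)*v³ = v³*(23 + v))
4484937 - R(A) = 4484937 - (2*I*√122)³*(23 + 2*I*√122) = 4484937 - (-976*I*√122)*(23 + 2*I*√122) = 4484937 - (-976)*I*√122*(23 + 2*I*√122) = 4484937 + 976*I*√122*(23 + 2*I*√122)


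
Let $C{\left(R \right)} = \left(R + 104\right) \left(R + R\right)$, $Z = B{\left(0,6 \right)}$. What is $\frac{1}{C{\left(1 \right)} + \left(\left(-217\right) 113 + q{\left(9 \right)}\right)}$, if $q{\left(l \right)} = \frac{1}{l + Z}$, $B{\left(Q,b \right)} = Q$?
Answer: $- \frac{9}{218798} \approx -4.1134 \cdot 10^{-5}$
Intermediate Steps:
$Z = 0$
$q{\left(l \right)} = \frac{1}{l}$ ($q{\left(l \right)} = \frac{1}{l + 0} = \frac{1}{l}$)
$C{\left(R \right)} = 2 R \left(104 + R\right)$ ($C{\left(R \right)} = \left(104 + R\right) 2 R = 2 R \left(104 + R\right)$)
$\frac{1}{C{\left(1 \right)} + \left(\left(-217\right) 113 + q{\left(9 \right)}\right)} = \frac{1}{2 \cdot 1 \left(104 + 1\right) + \left(\left(-217\right) 113 + \frac{1}{9}\right)} = \frac{1}{2 \cdot 1 \cdot 105 + \left(-24521 + \frac{1}{9}\right)} = \frac{1}{210 - \frac{220688}{9}} = \frac{1}{- \frac{218798}{9}} = - \frac{9}{218798}$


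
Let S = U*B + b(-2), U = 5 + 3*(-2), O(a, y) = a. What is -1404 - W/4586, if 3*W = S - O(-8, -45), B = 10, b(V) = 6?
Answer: -9658118/6879 ≈ -1404.0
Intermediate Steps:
U = -1 (U = 5 - 6 = -1)
S = -4 (S = -1*10 + 6 = -10 + 6 = -4)
W = 4/3 (W = (-4 - 1*(-8))/3 = (-4 + 8)/3 = (1/3)*4 = 4/3 ≈ 1.3333)
-1404 - W/4586 = -1404 - 4/(3*4586) = -1404 - 1*2/6879 = -1404 - 2/6879 = -9658118/6879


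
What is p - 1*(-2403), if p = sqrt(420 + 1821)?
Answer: 2403 + 3*sqrt(249) ≈ 2450.3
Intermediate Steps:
p = 3*sqrt(249) (p = sqrt(2241) = 3*sqrt(249) ≈ 47.339)
p - 1*(-2403) = 3*sqrt(249) - 1*(-2403) = 3*sqrt(249) + 2403 = 2403 + 3*sqrt(249)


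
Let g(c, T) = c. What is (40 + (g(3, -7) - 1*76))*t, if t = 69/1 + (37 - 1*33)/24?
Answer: -4565/2 ≈ -2282.5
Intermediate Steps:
t = 415/6 (t = 69*1 + (37 - 33)*(1/24) = 69 + 4*(1/24) = 69 + ⅙ = 415/6 ≈ 69.167)
(40 + (g(3, -7) - 1*76))*t = (40 + (3 - 1*76))*(415/6) = (40 + (3 - 76))*(415/6) = (40 - 73)*(415/6) = -33*415/6 = -4565/2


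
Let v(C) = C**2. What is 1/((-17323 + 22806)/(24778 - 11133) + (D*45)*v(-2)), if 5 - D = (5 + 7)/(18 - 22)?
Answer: 13645/19654283 ≈ 0.00069425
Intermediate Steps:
D = 8 (D = 5 - (5 + 7)/(18 - 22) = 5 - 12/(-4) = 5 - 12*(-1)/4 = 5 - 1*(-3) = 5 + 3 = 8)
1/((-17323 + 22806)/(24778 - 11133) + (D*45)*v(-2)) = 1/((-17323 + 22806)/(24778 - 11133) + (8*45)*(-2)**2) = 1/(5483/13645 + 360*4) = 1/(5483*(1/13645) + 1440) = 1/(5483/13645 + 1440) = 1/(19654283/13645) = 13645/19654283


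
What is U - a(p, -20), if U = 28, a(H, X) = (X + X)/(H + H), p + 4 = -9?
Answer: 344/13 ≈ 26.462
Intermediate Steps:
p = -13 (p = -4 - 9 = -13)
a(H, X) = X/H (a(H, X) = (2*X)/((2*H)) = (2*X)*(1/(2*H)) = X/H)
U - a(p, -20) = 28 - (-20)/(-13) = 28 - (-20)*(-1)/13 = 28 - 1*20/13 = 28 - 20/13 = 344/13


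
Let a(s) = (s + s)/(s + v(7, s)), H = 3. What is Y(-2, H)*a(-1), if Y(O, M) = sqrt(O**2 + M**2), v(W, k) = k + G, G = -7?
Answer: 2*sqrt(13)/9 ≈ 0.80123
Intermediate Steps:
v(W, k) = -7 + k (v(W, k) = k - 7 = -7 + k)
a(s) = 2*s/(-7 + 2*s) (a(s) = (s + s)/(s + (-7 + s)) = (2*s)/(-7 + 2*s) = 2*s/(-7 + 2*s))
Y(O, M) = sqrt(M**2 + O**2)
Y(-2, H)*a(-1) = sqrt(3**2 + (-2)**2)*(2*(-1)/(-7 + 2*(-1))) = sqrt(9 + 4)*(2*(-1)/(-7 - 2)) = sqrt(13)*(2*(-1)/(-9)) = sqrt(13)*(2*(-1)*(-1/9)) = sqrt(13)*(2/9) = 2*sqrt(13)/9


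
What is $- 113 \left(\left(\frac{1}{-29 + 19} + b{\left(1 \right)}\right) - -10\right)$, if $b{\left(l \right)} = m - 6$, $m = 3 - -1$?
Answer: $- \frac{8927}{10} \approx -892.7$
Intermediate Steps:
$m = 4$ ($m = 3 + 1 = 4$)
$b{\left(l \right)} = -2$ ($b{\left(l \right)} = 4 - 6 = -2$)
$- 113 \left(\left(\frac{1}{-29 + 19} + b{\left(1 \right)}\right) - -10\right) = - 113 \left(\left(\frac{1}{-29 + 19} - 2\right) - -10\right) = - 113 \left(\left(\frac{1}{-10} - 2\right) + \left(15 - 5\right)\right) = - 113 \left(\left(- \frac{1}{10} - 2\right) + 10\right) = - 113 \left(- \frac{21}{10} + 10\right) = \left(-113\right) \frac{79}{10} = - \frac{8927}{10}$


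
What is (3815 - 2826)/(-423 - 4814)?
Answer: -989/5237 ≈ -0.18885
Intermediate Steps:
(3815 - 2826)/(-423 - 4814) = 989/(-5237) = 989*(-1/5237) = -989/5237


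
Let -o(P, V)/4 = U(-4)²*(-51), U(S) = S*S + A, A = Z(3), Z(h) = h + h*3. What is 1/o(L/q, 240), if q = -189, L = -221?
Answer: 1/159936 ≈ 6.2525e-6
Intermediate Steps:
Z(h) = 4*h (Z(h) = h + 3*h = 4*h)
A = 12 (A = 4*3 = 12)
U(S) = 12 + S² (U(S) = S*S + 12 = S² + 12 = 12 + S²)
o(P, V) = 159936 (o(P, V) = -4*(12 + (-4)²)²*(-51) = -4*(12 + 16)²*(-51) = -4*28²*(-51) = -3136*(-51) = -4*(-39984) = 159936)
1/o(L/q, 240) = 1/159936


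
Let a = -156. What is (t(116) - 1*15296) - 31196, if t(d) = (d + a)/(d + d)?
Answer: -1348273/29 ≈ -46492.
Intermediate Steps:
t(d) = (-156 + d)/(2*d) (t(d) = (d - 156)/(d + d) = (-156 + d)/((2*d)) = (-156 + d)*(1/(2*d)) = (-156 + d)/(2*d))
(t(116) - 1*15296) - 31196 = ((½)*(-156 + 116)/116 - 1*15296) - 31196 = ((½)*(1/116)*(-40) - 15296) - 31196 = (-5/29 - 15296) - 31196 = -443589/29 - 31196 = -1348273/29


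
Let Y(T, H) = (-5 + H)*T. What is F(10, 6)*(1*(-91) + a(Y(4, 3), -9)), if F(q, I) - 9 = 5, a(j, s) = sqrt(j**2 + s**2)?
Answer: -1274 + 14*sqrt(145) ≈ -1105.4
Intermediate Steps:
Y(T, H) = T*(-5 + H)
F(q, I) = 14 (F(q, I) = 9 + 5 = 14)
F(10, 6)*(1*(-91) + a(Y(4, 3), -9)) = 14*(1*(-91) + sqrt((4*(-5 + 3))**2 + (-9)**2)) = 14*(-91 + sqrt((4*(-2))**2 + 81)) = 14*(-91 + sqrt((-8)**2 + 81)) = 14*(-91 + sqrt(64 + 81)) = 14*(-91 + sqrt(145)) = -1274 + 14*sqrt(145)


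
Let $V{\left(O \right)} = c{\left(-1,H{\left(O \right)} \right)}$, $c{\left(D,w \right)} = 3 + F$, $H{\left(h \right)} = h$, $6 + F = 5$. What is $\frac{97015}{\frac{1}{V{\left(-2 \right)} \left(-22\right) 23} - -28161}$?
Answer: $\frac{98179180}{28498931} \approx 3.445$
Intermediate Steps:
$F = -1$ ($F = -6 + 5 = -1$)
$c{\left(D,w \right)} = 2$ ($c{\left(D,w \right)} = 3 - 1 = 2$)
$V{\left(O \right)} = 2$
$\frac{97015}{\frac{1}{V{\left(-2 \right)} \left(-22\right) 23} - -28161} = \frac{97015}{\frac{1}{2 \left(-22\right) 23} - -28161} = \frac{97015}{\frac{1}{\left(-44\right) 23} + 28161} = \frac{97015}{\frac{1}{-1012} + 28161} = \frac{97015}{- \frac{1}{1012} + 28161} = \frac{97015}{\frac{28498931}{1012}} = 97015 \cdot \frac{1012}{28498931} = \frac{98179180}{28498931}$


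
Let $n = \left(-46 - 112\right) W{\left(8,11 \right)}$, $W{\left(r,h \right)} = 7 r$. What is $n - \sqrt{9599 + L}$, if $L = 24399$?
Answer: $-8848 - \sqrt{33998} \approx -9032.4$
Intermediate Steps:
$n = -8848$ ($n = \left(-46 - 112\right) 7 \cdot 8 = \left(-158\right) 56 = -8848$)
$n - \sqrt{9599 + L} = -8848 - \sqrt{9599 + 24399} = -8848 - \sqrt{33998}$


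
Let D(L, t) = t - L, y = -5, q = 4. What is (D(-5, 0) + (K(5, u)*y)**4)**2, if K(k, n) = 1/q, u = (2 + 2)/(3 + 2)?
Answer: 3629025/65536 ≈ 55.375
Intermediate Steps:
u = 4/5 ≈ 0.80000
K(k, n) = 1/4
(D(-5, 0) + (K(5, u)*y)**4)**2 = ((0 - 1*(-5)) + ((1/4)*(-5))**4)**2 = ((0 + 5) + (-5/4)**4)**2 = (5 + 625/256)**2 = (1905/256)**2 = 3629025/65536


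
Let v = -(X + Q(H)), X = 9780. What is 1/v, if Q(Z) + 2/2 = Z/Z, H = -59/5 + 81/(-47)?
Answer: -1/9780 ≈ -0.00010225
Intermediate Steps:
H = -3178/235 (H = -59*⅕ + 81*(-1/47) = -59/5 - 81/47 = -3178/235 ≈ -13.523)
Q(Z) = 0 (Q(Z) = -1 + Z/Z = -1 + 1 = 0)
v = -9780 (v = -(9780 + 0) = -1*9780 = -9780)
1/v = 1/(-9780) = -1/9780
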